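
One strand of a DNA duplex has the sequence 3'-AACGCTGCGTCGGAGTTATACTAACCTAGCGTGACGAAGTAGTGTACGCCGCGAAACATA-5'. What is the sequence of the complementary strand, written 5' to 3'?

The strand is given 3'→5', so its complement runs 5'→3' in the same left-to-right order: pair each base A↔T, G↔C.

5'-TTGCGACGCAGCCTCAATATGATTGGATCGCACTGCTTCATCACATGCGGCGCTTTGTAT-3'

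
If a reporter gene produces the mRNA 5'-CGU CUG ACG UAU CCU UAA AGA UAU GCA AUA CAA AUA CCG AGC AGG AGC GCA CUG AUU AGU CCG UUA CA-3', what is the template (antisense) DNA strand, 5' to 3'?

5′-TGTAACGGACTAATCAGTGCGCTCCTGCTCGGTATTTGTATTGCATATCTTTAAGGATACGTCAGACG-3′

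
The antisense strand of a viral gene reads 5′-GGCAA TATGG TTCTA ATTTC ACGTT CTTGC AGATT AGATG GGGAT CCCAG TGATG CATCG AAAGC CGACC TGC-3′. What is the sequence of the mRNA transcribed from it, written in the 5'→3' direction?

RNA polymerase reads the template 3'→5' and synthesizes mRNA 5'→3' by base-pairing (A→U, T→A, G↔C). The complement of the template is CCGTTATACCAAGATTAAAGTGCAAGAACGTCTAATCTACCCCTAGGGTCACTACGTAGCTTTCGGCTGGACG; antiparallel, so 5'→3' the coding strand is GCAGGTCGGCTTTCGATGCATCACTGGGATCCCCATCTAATCTGCAAGAACGTGAAATTAGAACCATATTGCC. Replace T with U for the mRNA.

5'-GCAGGUCGGCUUUCGAUGCAUCACUGGGAUCCCCAUCUAAUCUGCAAGAACGUGAAAUUAGAACCAUAUUGCC-3'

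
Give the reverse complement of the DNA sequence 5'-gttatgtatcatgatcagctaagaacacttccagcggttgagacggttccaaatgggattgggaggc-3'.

Reading the sequence 3'→5' and pairing each base (A↔T, G↔C) gives the reverse complement directly.

5'-GCCTCCCAATCCCATTTGGAACCGTCTCAACCGCTGGAAGTGTTCTTAGCTGATCATGATACATAAC-3'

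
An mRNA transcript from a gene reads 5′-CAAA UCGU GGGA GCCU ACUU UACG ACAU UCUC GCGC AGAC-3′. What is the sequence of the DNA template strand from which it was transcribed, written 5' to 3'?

5'-GTCTGCGCGAGAATGTCGTAAAGTAGGCTCCCACGATTTG-3'

Replace U with T to get the coding DNA strand: CAAATCGTGGGAGCCTACTTTACGACATTCTCGCGCAGAC. The template strand is its reverse complement (complement GTTTAGCACCCTCGGATGAAATGCTGTAAGAGCGCGTCTG, then reverse).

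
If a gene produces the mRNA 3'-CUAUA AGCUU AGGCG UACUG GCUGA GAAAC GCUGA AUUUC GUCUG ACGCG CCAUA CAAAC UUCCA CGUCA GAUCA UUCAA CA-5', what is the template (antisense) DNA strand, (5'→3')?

5'-GATATTCGAATCCGCATGACCGACTCTTTGCGACTTAAAGCAGACTGCGCGGTATGTTTGAAGGTGCAGTCTAGTAAGTTGT-3'

Written 5'→3' the mRNA is ACAACUUACUAGACUGCACCUUCAAACAUACCGCGCAGUCUGCUUUAAGUCGCAAAGAGUCGGUCAUGCGGAUUCGAAUAUC, so the coding DNA strand is ACAACTTACTAGACTGCACCTTCAAACATACCGCGCAGTCTGCTTTAAGTCGCAAAGAGTCGGTCATGCGGATTCGAATATC. The template is its reverse complement.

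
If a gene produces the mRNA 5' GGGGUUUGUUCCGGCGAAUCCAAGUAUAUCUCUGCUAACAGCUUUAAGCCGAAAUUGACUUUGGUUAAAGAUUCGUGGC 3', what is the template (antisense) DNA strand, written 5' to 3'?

5'-GCCACGAATCTTTAACCAAAGTCAATTTCGGCTTAAAGCTGTTAGCAGAGATATACTTGGATTCGCCGGAACAAACCCC-3'

Replace U with T to get the coding DNA strand: GGGGTTTGTTCCGGCGAATCCAAGTATATCTCTGCTAACAGCTTTAAGCCGAAATTGACTTTGGTTAAAGATTCGTGGC. The template strand is its reverse complement (complement CCCCAAACAAGGCCGCTTAGGTTCATATAGAGACGATTGTCGAAATTCGGCTTTAACTGAAACCAATTTCTAAGCACCG, then reverse).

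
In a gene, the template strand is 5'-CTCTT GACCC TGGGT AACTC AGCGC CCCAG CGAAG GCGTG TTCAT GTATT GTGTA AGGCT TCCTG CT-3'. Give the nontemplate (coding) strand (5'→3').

The coding strand is complementary and antiparallel to the template: take the complement (A↔T, G↔C) and reverse.

5'-AGCAGGAAGCCTTACACAATACATGAACACGCCTTCGCTGGGGCGCTGAGTTACCCAGGGTCAAGAG-3'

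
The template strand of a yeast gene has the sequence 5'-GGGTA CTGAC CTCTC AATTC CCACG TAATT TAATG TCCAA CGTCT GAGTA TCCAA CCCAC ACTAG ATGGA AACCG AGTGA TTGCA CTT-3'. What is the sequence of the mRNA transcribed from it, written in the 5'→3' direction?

RNA polymerase reads the template 3'→5' and synthesizes mRNA 5'→3' by base-pairing (A→U, T→A, G↔C). The complement of the template is CCCATGACTGGAGAGTTAAGGGTGCATTAAATTACAGGTTGCAGACTCATAGGTTGGGTGTGATCTACCTTTGGCTCACTAACGTGAA; antiparallel, so 5'→3' the coding strand is AAGTGCAATCACTCGGTTTCCATCTAGTGTGGGTTGGATACTCAGACGTTGGACATTAAATTACGTGGGAATTGAGAGGTCAGTACCC. Replace T with U for the mRNA.

5′-AAGUGCAAUCACUCGGUUUCCAUCUAGUGUGGGUUGGAUACUCAGACGUUGGACAUUAAAUUACGUGGGAAUUGAGAGGUCAGUACCC-3′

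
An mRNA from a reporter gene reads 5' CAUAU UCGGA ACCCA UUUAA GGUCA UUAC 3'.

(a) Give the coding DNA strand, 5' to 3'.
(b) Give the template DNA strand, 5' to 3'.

(a) 5'-CATATTCGGAACCCATTTAAGGTCATTAC-3'
(b) 5'-GTAATGACCTTAAATGGGTTCCGAATATG-3'

(a) The coding strand matches the mRNA with U→T.
(b) The template strand is the reverse complement of the coding strand.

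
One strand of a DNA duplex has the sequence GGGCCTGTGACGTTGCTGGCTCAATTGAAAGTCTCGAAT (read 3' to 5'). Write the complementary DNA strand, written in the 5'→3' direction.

5'-CCCGGACACTGCAACGACCGAGTTAACTTTCAGAGCTTA-3'

The strand is given 3'→5', so its complement runs 5'→3' in the same left-to-right order: pair each base A↔T, G↔C.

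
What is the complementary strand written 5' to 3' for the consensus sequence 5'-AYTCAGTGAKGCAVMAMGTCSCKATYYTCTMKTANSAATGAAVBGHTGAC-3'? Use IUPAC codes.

5'-GTCADCVBTTCATTSNTAMKAGARRATMGSGACKTKBTGCMTCACTGART-3'

Standard pairs A↔T, G↔C; ambiguity codes pair Y↔R, M↔K, S↔S, B↔V, H↔D, N↔N. Complement (TRAGTCACTMCGTBKTKCAGSGMTARRAGAKMATNSTTACTTBVCDACTG), then reverse for 5'→3'.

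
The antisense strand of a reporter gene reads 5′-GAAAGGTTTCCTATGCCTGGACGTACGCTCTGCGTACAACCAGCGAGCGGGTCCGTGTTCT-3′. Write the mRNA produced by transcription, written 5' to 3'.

5'-AGAACACGGACCCGCUCGCUGGUUGUACGCAGAGCGUACGUCCAGGCAUAGGAAACCUUUC-3'

RNA polymerase reads the template 3'→5' and synthesizes mRNA 5'→3' by base-pairing (A→U, T→A, G↔C). The complement of the template is CTTTCCAAAGGATACGGACCTGCATGCGAGACGCATGTTGGTCGCTCGCCCAGGCACAAGA; antiparallel, so 5'→3' the coding strand is AGAACACGGACCCGCTCGCTGGTTGTACGCAGAGCGTACGTCCAGGCATAGGAAACCTTTC. Replace T with U for the mRNA.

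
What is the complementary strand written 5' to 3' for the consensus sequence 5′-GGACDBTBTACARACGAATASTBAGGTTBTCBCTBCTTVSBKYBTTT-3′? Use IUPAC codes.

5'-AAAVRMVSBAAGVAGVGAVAACCTVASTATTCGTYTGTAVAVHGTCC-3'

Standard pairs A↔T, G↔C; ambiguity codes pair R↔Y, K↔M, S↔S, B↔V, D↔H. Complement (CCTGHVAVATGTYTGCTTATSAVTCCAAVAGVGAVGAABSVMRVAAA), then reverse for 5'→3'.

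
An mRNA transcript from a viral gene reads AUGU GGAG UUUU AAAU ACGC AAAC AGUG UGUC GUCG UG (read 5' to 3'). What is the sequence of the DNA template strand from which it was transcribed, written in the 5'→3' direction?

5'-CACGACGACACACTGTTTGCGTATTTAAAACTCCACAT-3'

Replace U with T to get the coding DNA strand: ATGTGGAGTTTTAAATACGCAAACAGTGTGTCGTCGTG. The template strand is its reverse complement (complement TACACCTCAAAATTTATGCGTTTGTCACACAGCAGCAC, then reverse).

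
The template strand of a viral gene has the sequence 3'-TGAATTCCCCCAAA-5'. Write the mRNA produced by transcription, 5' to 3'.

5'-ACUUAAGGGGGUUU-3'

Reading the template 3'→5' as shown, RNA polymerase pairs each base (A→U, T→A, G↔C) to build mRNA 5'→3' directly.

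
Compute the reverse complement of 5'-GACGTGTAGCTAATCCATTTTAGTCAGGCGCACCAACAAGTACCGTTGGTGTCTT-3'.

Reading the sequence 3'→5' and pairing each base (A↔T, G↔C) gives the reverse complement directly.

5'-AAGACACCAACGGTACTTGTTGGTGCGCCTGACTAAAATGGATTAGCTACACGTC-3'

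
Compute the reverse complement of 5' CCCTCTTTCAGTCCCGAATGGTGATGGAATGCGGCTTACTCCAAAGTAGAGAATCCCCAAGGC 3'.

Reading the sequence 3'→5' and pairing each base (A↔T, G↔C) gives the reverse complement directly.

5'-GCCTTGGGGATTCTCTACTTTGGAGTAAGCCGCATTCCATCACCATTCGGGACTGAAAGAGGG-3'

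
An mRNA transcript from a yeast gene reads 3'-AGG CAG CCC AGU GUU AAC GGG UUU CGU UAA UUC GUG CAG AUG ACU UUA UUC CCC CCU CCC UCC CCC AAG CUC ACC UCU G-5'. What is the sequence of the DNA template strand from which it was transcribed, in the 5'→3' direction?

Written 5'→3' the mRNA is GUCUCCACUCGAACCCCCUCCCUCCCCCCUUAUUUCAGUAGACGUGCUUAAUUGCUUUGGGCAAUUGUGACCCGACGGA, so the coding DNA strand is GTCTCCACTCGAACCCCCTCCCTCCCCCCTTATTTCAGTAGACGTGCTTAATTGCTTTGGGCAATTGTGACCCGACGGA. The template is its reverse complement.

5'-TCCGTCGGGTCACAATTGCCCAAAGCAATTAAGCACGTCTACTGAAATAAGGGGGGAGGGAGGGGGTTCGAGTGGAGAC-3'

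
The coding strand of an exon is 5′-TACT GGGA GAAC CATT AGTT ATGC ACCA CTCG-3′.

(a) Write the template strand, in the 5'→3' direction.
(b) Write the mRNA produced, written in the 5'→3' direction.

(a) 5'-CGAGTGGTGCATAACTAATGGTTCTCCCAGTA-3'
(b) 5'-UACUGGGAGAACCAUUAGUUAUGCACCACUCG-3'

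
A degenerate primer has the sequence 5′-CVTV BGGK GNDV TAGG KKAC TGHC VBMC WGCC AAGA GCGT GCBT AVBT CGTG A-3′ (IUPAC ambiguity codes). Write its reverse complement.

5'-TCACGAVBTAVGCACGCTCTTGGCWGKVBGDCAGTMMCCTABHNCMCCVBABG-3'

Standard pairs A↔T, G↔C; ambiguity codes pair M↔K, W↔W, B↔V, D↔H, N↔N. Complement (GBABVCCMCNHBATCCMMTGACDGBVKGWCGGTTCTCGCACGVATBVAGCACT), then reverse for 5'→3'.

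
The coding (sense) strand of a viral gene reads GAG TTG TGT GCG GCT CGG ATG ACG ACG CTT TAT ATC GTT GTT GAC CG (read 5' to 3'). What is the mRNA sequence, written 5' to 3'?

The mRNA is synthesized from the template strand, so it matches the coding strand with T replaced by U.

5'-GAGUUGUGUGCGGCUCGGAUGACGACGCUUUAUAUCGUUGUUGACCG-3'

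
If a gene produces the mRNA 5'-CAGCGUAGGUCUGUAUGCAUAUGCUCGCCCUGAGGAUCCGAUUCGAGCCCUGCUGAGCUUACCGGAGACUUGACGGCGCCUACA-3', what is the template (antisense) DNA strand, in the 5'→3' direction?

Replace U with T to get the coding DNA strand: CAGCGTAGGTCTGTATGCATATGCTCGCCCTGAGGATCCGATTCGAGCCCTGCTGAGCTTACCGGAGACTTGACGGCGCCTACA. The template strand is its reverse complement (complement GTCGCATCCAGACATACGTATACGAGCGGGACTCCTAGGCTAAGCTCGGGACGACTCGAATGGCCTCTGAACTGCCGCGGATGT, then reverse).

5′-TGTAGGCGCCGTCAAGTCTCCGGTAAGCTCAGCAGGGCTCGAATCGGATCCTCAGGGCGAGCATATGCATACAGACCTACGCTG-3′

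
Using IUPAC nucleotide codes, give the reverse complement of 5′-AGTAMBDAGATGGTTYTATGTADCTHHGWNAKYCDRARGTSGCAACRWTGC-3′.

5'-GCAWYGTTGCSACYTYHGRMTNWCDDAGHTACATARAACCATCTHVKTACT-3'

Standard pairs A↔T, G↔C; ambiguity codes pair R↔Y, M↔K, W↔W, S↔S, B↔V, D↔H, N↔N. Complement (TCATKVHTCTACCAARATACATHGADDCWNTMRGHYTYCASCGTTGYWACG), then reverse for 5'→3'.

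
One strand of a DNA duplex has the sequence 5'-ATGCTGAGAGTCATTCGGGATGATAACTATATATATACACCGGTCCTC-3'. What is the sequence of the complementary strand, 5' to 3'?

5'-GAGGACCGGTGTATATATATAGTTATCATCCCGAATGACTCTCAGCAT-3'

The complement of ATGCTGAGAGTCATTCGGGATGATAACTATATATATACACCGGTCCTC is TACGACTCTCAGTAAGCCCTACTATTGATATATATATGTGGCCAGGAG (A↔T, G↔C). DNA strands are antiparallel, so the complementary strand runs 3'→5'; reversing gives the 5'→3' form.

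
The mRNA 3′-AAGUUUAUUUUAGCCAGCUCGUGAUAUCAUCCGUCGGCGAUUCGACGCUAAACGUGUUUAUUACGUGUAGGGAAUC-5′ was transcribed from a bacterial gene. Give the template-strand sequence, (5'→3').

Written 5'→3' the mRNA is CUAAGGGAUGUGCAUUAUUUGUGCAAAUCGCAGCUUAGCGGCUGCCUACUAUAGUGCUCGACCGAUUUUAUUUGAA, so the coding DNA strand is CTAAGGGATGTGCATTATTTGTGCAAATCGCAGCTTAGCGGCTGCCTACTATAGTGCTCGACCGATTTTATTTGAA. The template is its reverse complement.

5′-TTCAAATAAAATCGGTCGAGCACTATAGTAGGCAGCCGCTAAGCTGCGATTTGCACAAATAATGCACATCCCTTAG-3′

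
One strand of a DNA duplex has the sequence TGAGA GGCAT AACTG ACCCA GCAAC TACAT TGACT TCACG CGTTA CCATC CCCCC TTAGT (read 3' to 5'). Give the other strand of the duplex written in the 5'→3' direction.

5'-ACTCTCCGTATTGACTGGGTCGTTGATGTAACTGAAGTGCGCAATGGTAGGGGGGAATCA-3'

The strand is given 3'→5', so its complement runs 5'→3' in the same left-to-right order: pair each base A↔T, G↔C.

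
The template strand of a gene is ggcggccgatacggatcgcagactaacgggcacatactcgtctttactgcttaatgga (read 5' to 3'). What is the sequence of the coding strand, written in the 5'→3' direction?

5'-TCCATTAAGCAGTAAAGACGAGTATGTGCCCGTTAGTCTGCGATCCGTATCGGCCGCC-3'

The coding strand is complementary and antiparallel to the template: take the complement (A↔T, G↔C) and reverse.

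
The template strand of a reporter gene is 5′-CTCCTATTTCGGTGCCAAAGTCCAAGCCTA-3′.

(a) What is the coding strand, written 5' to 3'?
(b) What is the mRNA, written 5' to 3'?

(a) 5'-TAGGCTTGGACTTTGGCACCGAAATAGGAG-3'
(b) 5'-UAGGCUUGGACUUUGGCACCGAAAUAGGAG-3'

(a) The coding strand is the reverse complement of the template: complement GAGGATAAAGCCACGGTTTCAGGTTCGGAT, then reverse.
(b) mRNA has the coding-strand sequence with T→U.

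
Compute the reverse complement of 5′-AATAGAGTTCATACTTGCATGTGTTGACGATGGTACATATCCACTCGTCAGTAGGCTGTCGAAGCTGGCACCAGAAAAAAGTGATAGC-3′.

Reading the sequence 3'→5' and pairing each base (A↔T, G↔C) gives the reverse complement directly.

5′-GCTATCACTTTTTTCTGGTGCCAGCTTCGACAGCCTACTGACGAGTGGATATGTACCATCGTCAACACATGCAAGTATGAACTCTATT-3′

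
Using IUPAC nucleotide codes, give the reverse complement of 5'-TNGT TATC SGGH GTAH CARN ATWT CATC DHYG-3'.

5'-CRDHGATGAWATNYTGDTACDCCSGATAACNA-3'

Standard pairs A↔T, G↔C; ambiguity codes pair R↔Y, W↔W, S↔S, D↔H, N↔N. Complement (ANCAATAGSCCDCATDGTYNTAWAGTAGHDRC), then reverse for 5'→3'.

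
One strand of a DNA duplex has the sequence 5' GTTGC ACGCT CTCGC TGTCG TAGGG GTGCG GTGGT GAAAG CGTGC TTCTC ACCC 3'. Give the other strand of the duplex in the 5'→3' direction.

Pairing A↔T and G↔C gives CAACGTGCGAGAGCGACAGCATCCCCACGCCACCACTTTCGCACGAAGAGTGGG, running 3'→5'. Reverse for the 5'→3' convention.

5'-GGGTGAGAAGCACGCTTTCACCACCGCACCCCTACGACAGCGAGAGCGTGCAAC-3'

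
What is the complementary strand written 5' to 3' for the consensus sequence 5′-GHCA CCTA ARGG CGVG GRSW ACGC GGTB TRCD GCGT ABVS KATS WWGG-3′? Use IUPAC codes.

Standard pairs A↔T, G↔C; ambiguity codes pair R↔Y, K↔M, W↔W, S↔S, B↔V, D↔H. Complement (CDGTGGATTYCCGCBCCYSWTGCGCCAVAYGHCGCATVBSMTASWWCC), then reverse for 5'→3'.

5'-CCWWSATMSBVTACGCHGYAVACCGCGTWSYCCBCGCCYTTAGGTGDC-3'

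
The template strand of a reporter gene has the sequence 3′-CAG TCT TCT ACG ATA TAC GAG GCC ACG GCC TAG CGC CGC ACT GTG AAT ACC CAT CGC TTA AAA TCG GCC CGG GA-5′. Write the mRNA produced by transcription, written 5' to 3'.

Reading the template 3'→5' as shown, RNA polymerase pairs each base (A→U, T→A, G↔C) to build mRNA 5'→3' directly.

5'-GUCAGAAGAUGCUAUAUGCUCCGGUGCCGGAUCGCGGCGUGACACUUAUGGGUAGCGAAUUUUAGCCGGGCCCU-3'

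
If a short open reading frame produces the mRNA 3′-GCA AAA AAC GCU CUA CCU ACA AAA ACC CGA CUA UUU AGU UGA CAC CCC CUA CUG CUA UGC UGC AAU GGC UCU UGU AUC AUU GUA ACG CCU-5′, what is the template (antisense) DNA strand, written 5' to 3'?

5'-CGTTTTTTGCGAGATGGATGTTTTTGGGCTGATAAATCAACTGTGGGGGATGACGATACGACGTTACCGAGAACATAGTAACATTGCGGA-3'

Written 5'→3' the mRNA is UCCGCAAUGUUACUAUGUUCUCGGUAACGUCGUAUCGUCAUCCCCCACAGUUGAUUUAUCAGCCCAAAAACAUCCAUCUCGCAAAAAACG, so the coding DNA strand is TCCGCAATGTTACTATGTTCTCGGTAACGTCGTATCGTCATCCCCCACAGTTGATTTATCAGCCCAAAAACATCCATCTCGCAAAAAACG. The template is its reverse complement.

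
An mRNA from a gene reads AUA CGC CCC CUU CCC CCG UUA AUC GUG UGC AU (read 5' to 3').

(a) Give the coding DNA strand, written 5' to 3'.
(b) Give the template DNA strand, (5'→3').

(a) 5'-ATACGCCCCCTTCCCCCGTTAATCGTGTGCAT-3'
(b) 5'-ATGCACACGATTAACGGGGGAAGGGGGCGTAT-3'

(a) The coding strand matches the mRNA with U→T.
(b) The template strand is the reverse complement of the coding strand.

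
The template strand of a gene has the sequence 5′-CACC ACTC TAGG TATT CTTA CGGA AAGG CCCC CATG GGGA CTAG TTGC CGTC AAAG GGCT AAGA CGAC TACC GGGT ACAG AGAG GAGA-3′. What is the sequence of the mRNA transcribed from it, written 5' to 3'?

The mRNA has the sequence of the coding strand (reverse complement of the template) with T→U. Reverse complement of CACCACTCTAGGTATTCTTACGGAAAGGCCCCCATGGGGACTAGTTGCCGTCAAAGGGCTAAGACGACTACCGGGTACAGAGAGGAGA is TCTCCTCTCTGTACCCGGTAGTCGTCTTAGCCCTTTGACGGCAACTAGTCCCCATGGGGGCCTTTCCGTAAGAATACCTAGAGTGGTG; then T→U.

5′-UCUCCUCUCUGUACCCGGUAGUCGUCUUAGCCCUUUGACGGCAACUAGUCCCCAUGGGGGCCUUUCCGUAAGAAUACCUAGAGUGGUG-3′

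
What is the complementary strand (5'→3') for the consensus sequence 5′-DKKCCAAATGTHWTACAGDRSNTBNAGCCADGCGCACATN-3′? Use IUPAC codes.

5'-NATGTGCGCHTGGCTNVANSYHCTGTAWDACATTTGGMMH-3'

Standard pairs A↔T, G↔C; ambiguity codes pair R↔Y, K↔M, W↔W, S↔S, B↔V, D↔H, N↔N. Complement (HMMGGTTTACADWATGTCHYSNAVNTCGGTHCGCGTGTAN), then reverse for 5'→3'.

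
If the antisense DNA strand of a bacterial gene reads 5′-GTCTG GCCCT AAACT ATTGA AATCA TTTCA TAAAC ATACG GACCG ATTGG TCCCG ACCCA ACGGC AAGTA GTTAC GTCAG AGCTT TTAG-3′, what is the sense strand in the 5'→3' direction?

5'-CTAAAAGCTCTGACGTAACTACTTGCCGTTGGGTCGGGACCAATCGGTCCGTATGTTTATGAAATGATTTCAATAGTTTAGGGCCAGAC-3'

The coding strand is complementary and antiparallel to the template: take the complement (A↔T, G↔C) and reverse.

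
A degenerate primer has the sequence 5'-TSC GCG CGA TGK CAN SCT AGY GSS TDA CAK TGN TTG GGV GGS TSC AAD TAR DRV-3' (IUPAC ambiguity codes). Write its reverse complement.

5′-BYHYTAHTTGSASCCBCCCAANCAMTGTHASSCRCTAGSNTGMCATCGCGCGSA-3′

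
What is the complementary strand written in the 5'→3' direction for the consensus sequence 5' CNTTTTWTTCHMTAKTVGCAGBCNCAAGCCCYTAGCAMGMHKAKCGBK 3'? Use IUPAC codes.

5′-MVCGMTMDKCKTGCTARGGGCTTGNGVCTGCBAMTAKDGAAWAAAANG-3′

Standard pairs A↔T, G↔C; ambiguity codes pair Y↔R, M↔K, W↔W, B↔V, H↔D, N↔N. Complement (GNAAAAWAAGDKATMABCGTCVGNGTTCGGGRATCGTKCKDMTMGCVM), then reverse for 5'→3'.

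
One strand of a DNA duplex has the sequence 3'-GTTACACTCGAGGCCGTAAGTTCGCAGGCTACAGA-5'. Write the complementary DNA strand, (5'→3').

The strand is given 3'→5', so its complement runs 5'→3' in the same left-to-right order: pair each base A↔T, G↔C.

5'-CAATGTGAGCTCCGGCATTCAAGCGTCCGATGTCT-3'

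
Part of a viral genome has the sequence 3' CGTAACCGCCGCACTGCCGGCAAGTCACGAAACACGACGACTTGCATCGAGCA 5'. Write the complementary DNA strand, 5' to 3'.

The strand is given 3'→5', so its complement runs 5'→3' in the same left-to-right order: pair each base A↔T, G↔C.

5'-GCATTGGCGGCGTGACGGCCGTTCAGTGCTTTGTGCTGCTGAACGTAGCTCGT-3'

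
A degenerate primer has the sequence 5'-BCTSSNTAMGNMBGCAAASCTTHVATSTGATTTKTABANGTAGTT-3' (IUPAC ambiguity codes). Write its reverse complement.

Standard pairs A↔T, G↔C; ambiguity codes pair M↔K, S↔S, B↔V, H↔D, N↔N. Complement (VGASSNATKCNKVCGTTTSGAADBTASACTAAAMATVTNCATCAA), then reverse for 5'→3'.

5'-AACTACNTVTAMAAATCASATBDAAGSTTTGCVKNCKTANSSAGV-3'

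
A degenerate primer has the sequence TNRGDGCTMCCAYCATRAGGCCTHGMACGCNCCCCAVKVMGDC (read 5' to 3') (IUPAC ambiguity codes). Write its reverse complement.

Standard pairs A↔T, G↔C; ambiguity codes pair R↔Y, M↔K, D↔H, V↔B, N↔N. Complement (ANYCHCGAKGGTRGTAYTCCGGADCKTGCGNGGGGTBMBKCHG), then reverse for 5'→3'.

5'-GHCKBMBTGGGGNGCGTKCDAGGCCTYATGRTGGKAGCHCYNA-3'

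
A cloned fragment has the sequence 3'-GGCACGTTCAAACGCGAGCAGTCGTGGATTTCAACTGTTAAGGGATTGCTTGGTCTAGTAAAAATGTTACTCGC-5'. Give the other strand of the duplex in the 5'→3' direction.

The strand is given 3'→5', so its complement runs 5'→3' in the same left-to-right order: pair each base A↔T, G↔C.

5'-CCGTGCAAGTTTGCGCTCGTCAGCACCTAAAGTTGACAATTCCCTAACGAACCAGATCATTTTTACAATGAGCG-3'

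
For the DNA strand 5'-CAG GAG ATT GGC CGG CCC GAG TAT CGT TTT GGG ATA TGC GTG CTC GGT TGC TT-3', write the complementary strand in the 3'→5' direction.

3'-GTCCTCTAACCGGCCGGGCTCATAGCAAAACCCTATACGCACGAGCCAACGAA-5'

Base-pairing A↔T, G↔C gives the complement. The complementary strand is antiparallel, so paired with a 5'→3' strand it runs 3'→5'.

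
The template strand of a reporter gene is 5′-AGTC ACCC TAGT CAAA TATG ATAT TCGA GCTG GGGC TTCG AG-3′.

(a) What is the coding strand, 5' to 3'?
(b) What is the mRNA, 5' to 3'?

(a) 5'-CTCGAAGCCCCAGCTCGAATATCATATTTGACTAGGGTGACT-3'
(b) 5'-CUCGAAGCCCCAGCUCGAAUAUCAUAUUUGACUAGGGUGACU-3'

(a) The coding strand is the reverse complement of the template: complement TCAGTGGGATCAGTTTATACTATAAGCTCGACCCCGAAGCTC, then reverse.
(b) mRNA has the coding-strand sequence with T→U.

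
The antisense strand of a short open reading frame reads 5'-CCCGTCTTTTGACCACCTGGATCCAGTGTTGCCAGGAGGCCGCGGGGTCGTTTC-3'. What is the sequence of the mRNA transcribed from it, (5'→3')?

The mRNA has the sequence of the coding strand (reverse complement of the template) with T→U. Reverse complement of CCCGTCTTTTGACCACCTGGATCCAGTGTTGCCAGGAGGCCGCGGGGTCGTTTC is GAAACGACCCCGCGGCCTCCTGGCAACACTGGATCCAGGTGGTCAAAAGACGGG; then T→U.

5′-GAAACGACCCCGCGGCCUCCUGGCAACACUGGAUCCAGGUGGUCAAAAGACGGG-3′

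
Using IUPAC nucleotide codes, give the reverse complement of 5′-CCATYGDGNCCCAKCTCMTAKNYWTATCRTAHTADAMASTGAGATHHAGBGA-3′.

Standard pairs A↔T, G↔C; ambiguity codes pair R↔Y, M↔K, W↔W, S↔S, B↔V, D↔H, N↔N. Complement (GGTARCHCNGGGTMGAGKATMNRWATAGYATDATHTKTSACTCTADDTCVCT), then reverse for 5'→3'.

5'-TCVCTDDATCTCASTKTHTADTAYGATAWRNMTAKGAGMTGGGNCHCRATGG-3'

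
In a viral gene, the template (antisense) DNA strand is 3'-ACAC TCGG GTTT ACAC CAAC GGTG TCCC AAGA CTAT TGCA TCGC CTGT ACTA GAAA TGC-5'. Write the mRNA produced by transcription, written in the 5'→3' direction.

Reading the template 3'→5' as shown, RNA polymerase pairs each base (A→U, T→A, G↔C) to build mRNA 5'→3' directly.

5'-UGUGAGCCCAAAUGUGGUUGCCACAGGGUUCUGAUAACGUAGCGGACAUGAUCUUUACG-3'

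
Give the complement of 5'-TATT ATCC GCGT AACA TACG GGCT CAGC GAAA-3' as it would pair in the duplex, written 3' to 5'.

3′-ATAATAGGCGCATTGTATGCCCGAGTCGCTTT-5′

Base-pairing A↔T, G↔C gives the complement. The complementary strand is antiparallel, so paired with a 5'→3' strand it runs 3'→5'.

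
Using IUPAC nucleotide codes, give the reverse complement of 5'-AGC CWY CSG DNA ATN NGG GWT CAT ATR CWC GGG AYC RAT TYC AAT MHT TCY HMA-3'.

5'-TKDRGAADKATTGRAATYGRTCCCGWGYATATGAWCCCNNATTNHCSGRWGGCT-3'

Standard pairs A↔T, G↔C; ambiguity codes pair R↔Y, M↔K, W↔W, S↔S, D↔H, N↔N. Complement (TCGGWRGSCHNTTANNCCCWAGTATAYGWGCCCTRGYTAARGTTAKDAAGRDKT), then reverse for 5'→3'.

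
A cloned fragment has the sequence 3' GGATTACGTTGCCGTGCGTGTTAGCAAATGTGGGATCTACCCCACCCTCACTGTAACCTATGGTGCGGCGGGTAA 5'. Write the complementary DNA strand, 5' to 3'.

The strand is given 3'→5', so its complement runs 5'→3' in the same left-to-right order: pair each base A↔T, G↔C.

5'-CCTAATGCAACGGCACGCACAATCGTTTACACCCTAGATGGGGTGGGAGTGACATTGGATACCACGCCGCCCATT-3'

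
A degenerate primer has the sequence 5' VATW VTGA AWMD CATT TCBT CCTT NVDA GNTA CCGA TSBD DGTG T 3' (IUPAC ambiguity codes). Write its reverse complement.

Standard pairs A↔T, G↔C; ambiguity codes pair M↔K, W↔W, S↔S, B↔V, D↔H, N↔N. Complement (BTAWBACTTWKHGTAAAGVAGGAANBHTCNATGGCTASVHHCACA), then reverse for 5'→3'.

5′-ACACHHVSATCGGTANCTHBNAAGGAVGAAATGHKWTTCABWATB-3′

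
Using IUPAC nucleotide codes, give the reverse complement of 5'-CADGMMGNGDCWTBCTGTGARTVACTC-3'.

Standard pairs A↔T, G↔C; ambiguity codes pair R↔Y, M↔K, W↔W, B↔V, D↔H, N↔N. Complement (GTHCKKCNCHGWAVGACACTYABTGAG), then reverse for 5'→3'.

5'-GAGTBAYTCACAGVAWGHCNCKKCHTG-3'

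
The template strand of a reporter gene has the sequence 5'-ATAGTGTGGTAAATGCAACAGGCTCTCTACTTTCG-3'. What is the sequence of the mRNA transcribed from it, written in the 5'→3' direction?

5′-CGAAAGUAGAGAGCCUGUUGCAUUUACCACACUAU-3′

RNA polymerase reads the template 3'→5' and synthesizes mRNA 5'→3' by base-pairing (A→U, T→A, G↔C). The complement of the template is TATCACACCATTTACGTTGTCCGAGAGATGAAAGC; antiparallel, so 5'→3' the coding strand is CGAAAGTAGAGAGCCTGTTGCATTTACCACACTAT. Replace T with U for the mRNA.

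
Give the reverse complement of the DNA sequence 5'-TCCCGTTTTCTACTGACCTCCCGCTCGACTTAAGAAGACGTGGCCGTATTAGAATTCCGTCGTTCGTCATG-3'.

Reading the sequence 3'→5' and pairing each base (A↔T, G↔C) gives the reverse complement directly.

5'-CATGACGAACGACGGAATTCTAATACGGCCACGTCTTCTTAAGTCGAGCGGGAGGTCAGTAGAAAACGGGA-3'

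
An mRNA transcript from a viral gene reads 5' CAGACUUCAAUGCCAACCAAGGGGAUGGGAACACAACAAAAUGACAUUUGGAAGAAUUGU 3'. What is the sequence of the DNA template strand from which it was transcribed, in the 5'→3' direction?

5'-ACAATTCTTCCAAATGTCATTTTGTTGTGTTCCCATCCCCTTGGTTGGCATTGAAGTCTG-3'

Replace U with T to get the coding DNA strand: CAGACTTCAATGCCAACCAAGGGGATGGGAACACAACAAAATGACATTTGGAAGAATTGT. The template strand is its reverse complement (complement GTCTGAAGTTACGGTTGGTTCCCCTACCCTTGTGTTGTTTTACTGTAAACCTTCTTAACA, then reverse).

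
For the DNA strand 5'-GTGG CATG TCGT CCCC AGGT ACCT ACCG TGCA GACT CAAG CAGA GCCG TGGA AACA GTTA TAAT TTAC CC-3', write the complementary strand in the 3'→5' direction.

Base-pairing A↔T, G↔C gives the complement. The complementary strand is antiparallel, so paired with a 5'→3' strand it runs 3'→5'.

3'-CACCGTACAGCAGGGGTCCATGGATGGCACGTCTGAGTTCGTCTCGGCACCTTTGTCAATATTAAATGGG-5'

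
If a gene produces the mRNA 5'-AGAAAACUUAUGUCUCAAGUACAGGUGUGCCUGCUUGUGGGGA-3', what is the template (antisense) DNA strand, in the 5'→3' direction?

5'-TCCCCACAAGCAGGCACACCTGTACTTGAGACATAAGTTTTCT-3'

Replace U with T to get the coding DNA strand: AGAAAACTTATGTCTCAAGTACAGGTGTGCCTGCTTGTGGGGA. The template strand is its reverse complement (complement TCTTTTGAATACAGAGTTCATGTCCACACGGACGAACACCCCT, then reverse).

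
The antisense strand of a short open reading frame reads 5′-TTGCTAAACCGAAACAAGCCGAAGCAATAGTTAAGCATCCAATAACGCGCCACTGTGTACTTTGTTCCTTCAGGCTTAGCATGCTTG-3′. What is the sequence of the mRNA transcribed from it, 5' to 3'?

5'-CAAGCAUGCUAAGCCUGAAGGAACAAAGUACACAGUGGCGCGUUAUUGGAUGCUUAACUAUUGCUUCGGCUUGUUUCGGUUUAGCAA-3'

The mRNA has the sequence of the coding strand (reverse complement of the template) with T→U. Reverse complement of TTGCTAAACCGAAACAAGCCGAAGCAATAGTTAAGCATCCAATAACGCGCCACTGTGTACTTTGTTCCTTCAGGCTTAGCATGCTTG is CAAGCATGCTAAGCCTGAAGGAACAAAGTACACAGTGGCGCGTTATTGGATGCTTAACTATTGCTTCGGCTTGTTTCGGTTTAGCAA; then T→U.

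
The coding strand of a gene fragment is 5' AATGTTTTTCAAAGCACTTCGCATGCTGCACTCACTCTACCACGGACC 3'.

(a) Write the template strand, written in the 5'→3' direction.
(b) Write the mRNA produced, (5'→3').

(a) 5'-GGTCCGTGGTAGAGTGAGTGCAGCATGCGAAGTGCTTTGAAAAACATT-3'
(b) 5'-AAUGUUUUUCAAAGCACUUCGCAUGCUGCACUCACUCUACCACGGACC-3'

(a) The template strand is the reverse complement of the coding strand: complement TTACAAAAAGTTTCGTGAAGCGTACGACGTGAGTGAGATGGTGCCTGG, then reverse.
(b) mRNA matches the coding strand with T→U.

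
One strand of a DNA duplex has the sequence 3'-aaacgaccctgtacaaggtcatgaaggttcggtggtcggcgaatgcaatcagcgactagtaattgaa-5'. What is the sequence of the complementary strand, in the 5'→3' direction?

The strand is given 3'→5', so its complement runs 5'→3' in the same left-to-right order: pair each base A↔T, G↔C.

5'-TTTGCTGGGACATGTTCCAGTACTTCCAAGCCACCAGCCGCTTACGTTAGTCGCTGATCATTAACTT-3'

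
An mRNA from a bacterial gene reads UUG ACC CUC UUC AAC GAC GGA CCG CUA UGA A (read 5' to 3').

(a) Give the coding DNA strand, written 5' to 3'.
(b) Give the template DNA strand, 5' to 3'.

(a) The coding strand matches the mRNA with U→T.
(b) The template strand is the reverse complement of the coding strand.

(a) 5'-TTGACCCTCTTCAACGACGGACCGCTATGAA-3'
(b) 5′-TTCATAGCGGTCCGTCGTTGAAGAGGGTCAA-3′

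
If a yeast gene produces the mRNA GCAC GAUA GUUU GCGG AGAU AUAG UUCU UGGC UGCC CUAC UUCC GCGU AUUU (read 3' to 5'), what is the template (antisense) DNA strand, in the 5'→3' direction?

Written 5'→3' the mRNA is UUUAUGCGCCUUCAUCCCGUCGGUUCUUGAUAUAGAGGCGUUUGAUAGCACG, so the coding DNA strand is TTTATGCGCCTTCATCCCGTCGGTTCTTGATATAGAGGCGTTTGATAGCACG. The template is its reverse complement.

5'-CGTGCTATCAAACGCCTCTATATCAAGAACCGACGGGATGAAGGCGCATAAA-3'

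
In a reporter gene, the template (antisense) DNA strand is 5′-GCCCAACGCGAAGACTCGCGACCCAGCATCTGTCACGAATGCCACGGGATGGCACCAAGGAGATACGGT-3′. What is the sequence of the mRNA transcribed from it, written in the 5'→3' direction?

RNA polymerase reads the template 3'→5' and synthesizes mRNA 5'→3' by base-pairing (A→U, T→A, G↔C). The complement of the template is CGGGTTGCGCTTCTGAGCGCTGGGTCGTAGACAGTGCTTACGGTGCCCTACCGTGGTTCCTCTATGCCA; antiparallel, so 5'→3' the coding strand is ACCGTATCTCCTTGGTGCCATCCCGTGGCATTCGTGACAGATGCTGGGTCGCGAGTCTTCGCGTTGGGC. Replace T with U for the mRNA.

5′-ACCGUAUCUCCUUGGUGCCAUCCCGUGGCAUUCGUGACAGAUGCUGGGUCGCGAGUCUUCGCGUUGGGC-3′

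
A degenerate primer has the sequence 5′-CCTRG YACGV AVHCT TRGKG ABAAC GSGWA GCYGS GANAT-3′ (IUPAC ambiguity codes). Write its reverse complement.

Standard pairs A↔T, G↔C; ambiguity codes pair R↔Y, K↔M, W↔W, S↔S, B↔V, H↔D, N↔N. Complement (GGAYCRTGCBTBDGAAYCMCTVTTGCSCWTCGRCSCTNTA), then reverse for 5'→3'.

5'-ATNTCSCRGCTWCSCGTTVTCMCYAAGDBTBCGTRCYAGG-3'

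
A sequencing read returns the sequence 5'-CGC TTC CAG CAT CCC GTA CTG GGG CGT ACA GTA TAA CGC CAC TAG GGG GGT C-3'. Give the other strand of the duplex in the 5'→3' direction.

5'-GACCCCCCTAGTGGCGTTATACTGTACGCCCCAGTACGGGATGCTGGAAGCG-3'

Pairing A↔T and G↔C gives GCGAAGGTCGTAGGGCATGACCCCGCATGTCATATTGCGGTGATCCCCCCAG, running 3'→5'. Reverse for the 5'→3' convention.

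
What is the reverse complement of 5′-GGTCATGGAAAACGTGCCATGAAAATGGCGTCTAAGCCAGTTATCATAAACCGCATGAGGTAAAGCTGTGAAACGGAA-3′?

Complement each base (A↔T, G↔C): CCAGTACCTTTTGCACGGTACTTTTACCGCAGATTCGGTCAATAGTATTTGGCGTACTCCATTTCGACACTTTGCCTT. Then reverse.

5'-TTCCGTTTCACAGCTTTACCTCATGCGGTTTATGATAACTGGCTTAGACGCCATTTTCATGGCACGTTTTCCATGACC-3'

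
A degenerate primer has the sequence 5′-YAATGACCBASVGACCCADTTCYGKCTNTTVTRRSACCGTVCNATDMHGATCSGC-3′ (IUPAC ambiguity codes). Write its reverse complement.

Standard pairs A↔T, G↔C; ambiguity codes pair R↔Y, M↔K, S↔S, B↔V, D↔H, N↔N. Complement (RTTACTGGVTSBCTGGGTHAAGRCMGANAABAYYSTGGCABGNTAHKDCTAGSCG), then reverse for 5'→3'.

5'-GCSGATCDKHATNGBACGGTSYYABAANAGMCRGAAHTGGGTCBSTVGGTCATTR-3'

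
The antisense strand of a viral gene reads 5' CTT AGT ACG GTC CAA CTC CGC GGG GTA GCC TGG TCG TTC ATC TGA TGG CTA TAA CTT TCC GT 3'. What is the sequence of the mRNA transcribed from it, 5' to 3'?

5'-ACGGAAAGUUAUAGCCAUCAGAUGAACGACCAGGCUACCCCGCGGAGUUGGACCGUACUAAG-3'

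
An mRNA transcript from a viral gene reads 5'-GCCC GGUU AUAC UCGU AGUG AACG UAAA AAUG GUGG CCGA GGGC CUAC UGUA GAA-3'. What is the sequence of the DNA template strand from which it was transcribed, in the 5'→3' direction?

Replace U with T to get the coding DNA strand: GCCCGGTTATACTCGTAGTGAACGTAAAAATGGTGGCCGAGGGCCTACTGTAGAA. The template strand is its reverse complement (complement CGGGCCAATATGAGCATCACTTGCATTTTTACCACCGGCTCCCGGATGACATCTT, then reverse).

5'-TTCTACAGTAGGCCCTCGGCCACCATTTTTACGTTCACTACGAGTATAACCGGGC-3'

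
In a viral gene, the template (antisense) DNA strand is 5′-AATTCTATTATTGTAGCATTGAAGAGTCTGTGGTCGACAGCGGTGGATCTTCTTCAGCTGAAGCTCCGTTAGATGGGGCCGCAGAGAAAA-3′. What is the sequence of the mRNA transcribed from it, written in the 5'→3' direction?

The mRNA has the sequence of the coding strand (reverse complement of the template) with T→U. Reverse complement of AATTCTATTATTGTAGCATTGAAGAGTCTGTGGTCGACAGCGGTGGATCTTCTTCAGCTGAAGCTCCGTTAGATGGGGCCGCAGAGAAAA is TTTTCTCTGCGGCCCCATCTAACGGAGCTTCAGCTGAAGAAGATCCACCGCTGTCGACCACAGACTCTTCAATGCTACAATAATAGAATT; then T→U.

5'-UUUUCUCUGCGGCCCCAUCUAACGGAGCUUCAGCUGAAGAAGAUCCACCGCUGUCGACCACAGACUCUUCAAUGCUACAAUAAUAGAAUU-3'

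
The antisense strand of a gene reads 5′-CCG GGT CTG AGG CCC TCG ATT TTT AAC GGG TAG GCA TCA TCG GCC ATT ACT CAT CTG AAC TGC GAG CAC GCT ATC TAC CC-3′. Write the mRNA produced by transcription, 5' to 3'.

The mRNA has the sequence of the coding strand (reverse complement of the template) with T→U. Reverse complement of CCGGGTCTGAGGCCCTCGATTTTTAACGGGTAGGCATCATCGGCCATTACTCATCTGAACTGCGAGCACGCTATCTACCC is GGGTAGATAGCGTGCTCGCAGTTCAGATGAGTAATGGCCGATGATGCCTACCCGTTAAAAATCGAGGGCCTCAGACCCGG; then T→U.

5'-GGGUAGAUAGCGUGCUCGCAGUUCAGAUGAGUAAUGGCCGAUGAUGCCUACCCGUUAAAAAUCGAGGGCCUCAGACCCGG-3'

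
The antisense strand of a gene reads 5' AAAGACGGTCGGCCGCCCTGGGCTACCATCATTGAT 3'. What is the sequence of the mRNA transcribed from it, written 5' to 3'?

5′-AUCAAUGAUGGUAGCCCAGGGCGGCCGACCGUCUUU-3′

RNA polymerase reads the template 3'→5' and synthesizes mRNA 5'→3' by base-pairing (A→U, T→A, G↔C). The complement of the template is TTTCTGCCAGCCGGCGGGACCCGATGGTAGTAACTA; antiparallel, so 5'→3' the coding strand is ATCAATGATGGTAGCCCAGGGCGGCCGACCGTCTTT. Replace T with U for the mRNA.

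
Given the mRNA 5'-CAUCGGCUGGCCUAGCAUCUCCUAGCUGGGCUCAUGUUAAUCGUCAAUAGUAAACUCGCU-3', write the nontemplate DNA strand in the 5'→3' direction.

5′-CATCGGCTGGCCTAGCATCTCCTAGCTGGGCTCATGTTAATCGTCAATAGTAAACTCGCT-3′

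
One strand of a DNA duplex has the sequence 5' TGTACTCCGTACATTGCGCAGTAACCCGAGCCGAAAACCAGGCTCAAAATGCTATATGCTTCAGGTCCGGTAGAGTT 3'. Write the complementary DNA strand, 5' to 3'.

The complement of TGTACTCCGTACATTGCGCAGTAACCCGAGCCGAAAACCAGGCTCAAAATGCTATATGCTTCAGGTCCGGTAGAGTT is ACATGAGGCATGTAACGCGTCATTGGGCTCGGCTTTTGGTCCGAGTTTTACGATATACGAAGTCCAGGCCATCTCAA (A↔T, G↔C). DNA strands are antiparallel, so the complementary strand runs 3'→5'; reversing gives the 5'→3' form.

5'-AACTCTACCGGACCTGAAGCATATAGCATTTTGAGCCTGGTTTTCGGCTCGGGTTACTGCGCAATGTACGGAGTACA-3'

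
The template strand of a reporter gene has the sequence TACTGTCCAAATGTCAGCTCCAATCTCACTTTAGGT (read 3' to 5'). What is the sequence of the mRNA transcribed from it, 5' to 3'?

Reading the template 3'→5' as shown, RNA polymerase pairs each base (A→U, T→A, G↔C) to build mRNA 5'→3' directly.

5'-AUGACAGGUUUACAGUCGAGGUUAGAGUGAAAUCCA-3'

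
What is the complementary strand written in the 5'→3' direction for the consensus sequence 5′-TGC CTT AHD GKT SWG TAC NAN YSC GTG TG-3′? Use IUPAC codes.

5'-CACACGSRNTNGTACWSAMCHDTAAGGCA-3'

Standard pairs A↔T, G↔C; ambiguity codes pair Y↔R, K↔M, W↔W, S↔S, D↔H, N↔N. Complement (ACGGAATDHCMASWCATGNTNRSGCACAC), then reverse for 5'→3'.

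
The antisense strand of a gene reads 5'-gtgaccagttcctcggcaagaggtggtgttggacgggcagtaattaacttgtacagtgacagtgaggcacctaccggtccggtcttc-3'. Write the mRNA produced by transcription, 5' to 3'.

5'-GAAGACCGGACCGGUAGGUGCCUCACUGUCACUGUACAAGUUAAUUACUGCCCGUCCAACACCACCUCUUGCCGAGGAACUGGUCAC-3'

The mRNA has the sequence of the coding strand (reverse complement of the template) with T→U. Reverse complement of GTGACCAGTTCCTCGGCAAGAGGTGGTGTTGGACGGGCAGTAATTAACTTGTACAGTGACAGTGAGGCACCTACCGGTCCGGTCTTC is GAAGACCGGACCGGTAGGTGCCTCACTGTCACTGTACAAGTTAATTACTGCCCGTCCAACACCACCTCTTGCCGAGGAACTGGTCAC; then T→U.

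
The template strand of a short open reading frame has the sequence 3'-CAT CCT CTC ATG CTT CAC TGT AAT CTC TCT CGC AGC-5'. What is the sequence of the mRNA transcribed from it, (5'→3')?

5'-GUAGGAGAGUACGAAGUGACAUUAGAGAGAGCGUCG-3'

Reading the template 3'→5' as shown, RNA polymerase pairs each base (A→U, T→A, G↔C) to build mRNA 5'→3' directly.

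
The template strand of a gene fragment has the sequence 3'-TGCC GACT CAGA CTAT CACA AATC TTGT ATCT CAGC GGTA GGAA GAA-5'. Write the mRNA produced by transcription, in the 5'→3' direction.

Reading the template 3'→5' as shown, RNA polymerase pairs each base (A→U, T→A, G↔C) to build mRNA 5'→3' directly.

5'-ACGGCUGAGUCUGAUAGUGUUUAGAACAUAGAGUCGCCAUCCUUCUU-3'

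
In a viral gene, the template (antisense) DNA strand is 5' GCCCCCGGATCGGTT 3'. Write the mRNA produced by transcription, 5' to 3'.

RNA polymerase reads the template 3'→5' and synthesizes mRNA 5'→3' by base-pairing (A→U, T→A, G↔C). The complement of the template is CGGGGGCCTAGCCAA; antiparallel, so 5'→3' the coding strand is AACCGATCCGGGGGC. Replace T with U for the mRNA.

5'-AACCGAUCCGGGGGC-3'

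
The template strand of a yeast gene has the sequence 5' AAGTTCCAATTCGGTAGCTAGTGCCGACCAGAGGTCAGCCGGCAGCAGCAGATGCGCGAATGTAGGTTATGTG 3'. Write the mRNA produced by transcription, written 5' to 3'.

5'-CACAUAACCUACAUUCGCGCAUCUGCUGCUGCCGGCUGACCUCUGGUCGGCACUAGCUACCGAAUUGGAACUU-3'

RNA polymerase reads the template 3'→5' and synthesizes mRNA 5'→3' by base-pairing (A→U, T→A, G↔C). The complement of the template is TTCAAGGTTAAGCCATCGATCACGGCTGGTCTCCAGTCGGCCGTCGTCGTCTACGCGCTTACATCCAATACAC; antiparallel, so 5'→3' the coding strand is CACATAACCTACATTCGCGCATCTGCTGCTGCCGGCTGACCTCTGGTCGGCACTAGCTACCGAATTGGAACTT. Replace T with U for the mRNA.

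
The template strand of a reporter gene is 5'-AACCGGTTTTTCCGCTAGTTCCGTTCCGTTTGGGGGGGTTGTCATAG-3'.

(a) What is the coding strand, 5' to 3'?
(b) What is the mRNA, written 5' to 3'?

(a) The coding strand is the reverse complement of the template: complement TTGGCCAAAAAGGCGATCAAGGCAAGGCAAACCCCCCCAACAGTATC, then reverse.
(b) mRNA has the coding-strand sequence with T→U.

(a) 5'-CTATGACAACCCCCCCAAACGGAACGGAACTAGCGGAAAAACCGGTT-3'
(b) 5'-CUAUGACAACCCCCCCAAACGGAACGGAACUAGCGGAAAAACCGGUU-3'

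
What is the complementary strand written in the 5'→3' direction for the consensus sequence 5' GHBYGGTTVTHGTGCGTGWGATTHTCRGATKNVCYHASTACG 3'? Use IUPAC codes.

Standard pairs A↔T, G↔C; ambiguity codes pair R↔Y, K↔M, W↔W, S↔S, B↔V, H↔D, N↔N. Complement (CDVRCCAABADCACGCACWCTAADAGYCTAMNBGRDTSATGC), then reverse for 5'→3'.

5′-CGTASTDRGBNMATCYGADAATCWCACGCACDABAACCRVDC-3′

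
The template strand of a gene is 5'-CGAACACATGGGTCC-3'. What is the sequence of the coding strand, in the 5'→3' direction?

5'-GGACCCATGTGTTCG-3'

The coding strand is complementary and antiparallel to the template: take the complement (A↔T, G↔C) and reverse.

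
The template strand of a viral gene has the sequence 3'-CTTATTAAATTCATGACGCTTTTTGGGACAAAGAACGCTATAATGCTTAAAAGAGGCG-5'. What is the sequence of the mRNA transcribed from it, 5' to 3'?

Reading the template 3'→5' as shown, RNA polymerase pairs each base (A→U, T→A, G↔C) to build mRNA 5'→3' directly.

5'-GAAUAAUUUAAGUACUGCGAAAAACCCUGUUUCUUGCGAUAUUACGAAUUUUCUCCGC-3'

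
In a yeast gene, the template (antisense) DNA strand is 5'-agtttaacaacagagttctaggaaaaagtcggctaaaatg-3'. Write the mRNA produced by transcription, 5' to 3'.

RNA polymerase reads the template 3'→5' and synthesizes mRNA 5'→3' by base-pairing (A→U, T→A, G↔C). The complement of the template is TCAAATTGTTGTCTCAAGATCCTTTTTCAGCCGATTTTAC; antiparallel, so 5'→3' the coding strand is CATTTTAGCCGACTTTTTCCTAGAACTCTGTTGTTAAACT. Replace T with U for the mRNA.

5'-CAUUUUAGCCGACUUUUUCCUAGAACUCUGUUGUUAAACU-3'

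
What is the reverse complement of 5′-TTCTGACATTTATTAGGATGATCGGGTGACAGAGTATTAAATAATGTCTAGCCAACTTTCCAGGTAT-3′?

5'-ATACCTGGAAAGTTGGCTAGACATTATTTAATACTCTGTCACCCGATCATCCTAATAAATGTCAGAA-3'

Complement each base (A↔T, G↔C): AAGACTGTAAATAATCCTACTAGCCCACTGTCTCATAATTTATTACAGATCGGTTGAAAGGTCCATA. Then reverse.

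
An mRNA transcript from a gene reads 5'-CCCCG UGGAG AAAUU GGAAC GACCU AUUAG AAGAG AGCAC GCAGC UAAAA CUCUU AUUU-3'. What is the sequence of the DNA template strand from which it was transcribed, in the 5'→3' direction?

5′-AAATAAGAGTTTTAGCTGCGTGCTCTCTTCTAATAGGTCGTTCCAATTTCTCCACGGGG-3′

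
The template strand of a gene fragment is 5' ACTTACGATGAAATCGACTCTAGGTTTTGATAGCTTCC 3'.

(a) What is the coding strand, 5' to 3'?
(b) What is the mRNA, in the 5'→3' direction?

(a) 5'-GGAAGCTATCAAAACCTAGAGTCGATTTCATCGTAAGT-3'
(b) 5'-GGAAGCUAUCAAAACCUAGAGUCGAUUUCAUCGUAAGU-3'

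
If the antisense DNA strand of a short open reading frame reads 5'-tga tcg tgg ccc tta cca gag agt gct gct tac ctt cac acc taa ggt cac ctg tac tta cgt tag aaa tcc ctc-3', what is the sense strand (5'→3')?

5′-GAGGGATTTCTAACGTAAGTACAGGTGACCTTAGGTGTGAAGGTAAGCAGCACTCTCTGGTAAGGGCCACGATCA-3′

The coding strand is complementary and antiparallel to the template: take the complement (A↔T, G↔C) and reverse.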